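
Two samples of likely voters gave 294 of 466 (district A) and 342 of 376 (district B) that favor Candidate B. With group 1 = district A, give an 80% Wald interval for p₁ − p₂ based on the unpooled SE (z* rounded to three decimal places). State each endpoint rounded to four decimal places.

(-0.3130, -0.2443)

p̂₁ = 294/466 = 0.63090, p̂₂ = 342/376 = 0.90957; p̂₁ − p̂₂ = -0.27867.
Unpooled SE = √(p̂₁(1−p̂₁)/n₁ + p̂₂(1−p̂₂)/n₂) = √(0.000499710 + 0.000218747) = 0.026804.
For 80% confidence, z* = 1.282. Margin = 1.282·0.026804 = 0.03436.
CI: -0.27867 ± 0.03436 = (-0.3130, -0.2443).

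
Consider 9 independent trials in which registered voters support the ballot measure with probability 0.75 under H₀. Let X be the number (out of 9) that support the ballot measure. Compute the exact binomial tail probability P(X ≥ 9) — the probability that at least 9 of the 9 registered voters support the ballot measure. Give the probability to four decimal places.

P = 0.0751

X ~ Binomial(n=9, p=0.75).
P(X ≥ 9) = C(9,9)·0.75^9·0.25^0.
= 0.075085 = 0.0751.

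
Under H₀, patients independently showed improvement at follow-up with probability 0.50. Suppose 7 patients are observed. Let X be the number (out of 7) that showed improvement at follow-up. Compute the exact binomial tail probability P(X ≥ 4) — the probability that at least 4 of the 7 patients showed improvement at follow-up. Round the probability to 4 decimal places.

X is binomial with n = 7 and p = 0.50.
P(X ≥ 4) = C(7,4)·0.50^4·0.50^3 + C(7,5)·0.50^5·0.50^2 + C(7,6)·0.50^6·0.50^1 + C(7,7)·0.50^7·0.50^0.
= 0.273438 + 0.164062 + 0.054688 + 0.007812 = 0.5000.

P = 0.5000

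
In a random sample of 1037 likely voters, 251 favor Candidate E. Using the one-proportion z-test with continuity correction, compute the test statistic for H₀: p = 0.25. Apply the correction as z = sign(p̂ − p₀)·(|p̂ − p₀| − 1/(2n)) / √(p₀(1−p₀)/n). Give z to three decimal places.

With x = 251 successes in n = 1037, p̂ = 0.24204. p̂ − p₀ = -0.007956.
1/(2n) = 0.000482.
Corrected numerator: |-0.007956| − 0.000482 = 0.007474.
SE₀ = √(0.25·0.75/1037) = 0.013447.
z = −0.007474/0.013447 = -0.556.

z = -0.556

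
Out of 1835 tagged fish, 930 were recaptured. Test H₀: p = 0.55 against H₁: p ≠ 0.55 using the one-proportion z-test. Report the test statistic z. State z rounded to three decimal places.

z = -3.719

Sample proportion p̂ = 930/1835 = 0.50681.
Null standard error: √(0.55·0.45/1835) = √0.000134877 = 0.011614.
z = (p̂ − p₀)/SE = (0.50681 − 0.55)/0.011614 = -3.719.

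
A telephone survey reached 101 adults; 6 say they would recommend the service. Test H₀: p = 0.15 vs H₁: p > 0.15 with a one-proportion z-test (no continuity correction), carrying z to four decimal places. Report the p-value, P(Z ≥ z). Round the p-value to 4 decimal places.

p-value = 0.9946

Sample proportion p̂ = 6/101 = 0.05941.
Null standard error: √(0.15·0.85/101) = √0.001262376 = 0.035530.
Test statistic (full precision, shown to 4 dp): z = (6/101 − 0.15)/SE₀ ≈ -2.5498.
p-value = P(Z ≥ z) with z = -2.5498 → 0.9946.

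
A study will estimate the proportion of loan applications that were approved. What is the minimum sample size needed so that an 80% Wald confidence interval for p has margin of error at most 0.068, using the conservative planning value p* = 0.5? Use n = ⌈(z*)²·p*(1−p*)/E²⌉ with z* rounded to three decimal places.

z* = 1.282 at the 80% level.
p*(1−p*) = 0.2500.
(z*)²·p*(1−p*)/E² = 1.643524·0.2500/0.004624 = 88.858.
⌈88.858⌉ = 89.

n = 89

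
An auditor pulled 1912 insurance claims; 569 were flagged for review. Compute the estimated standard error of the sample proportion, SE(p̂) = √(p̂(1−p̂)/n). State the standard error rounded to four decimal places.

SE = 0.0105

With x = 569 successes in n = 1912, p̂ = 0.29759.
p̂(1−p̂) = 0.209030.
SE = √(0.209030/1912) = 0.0105.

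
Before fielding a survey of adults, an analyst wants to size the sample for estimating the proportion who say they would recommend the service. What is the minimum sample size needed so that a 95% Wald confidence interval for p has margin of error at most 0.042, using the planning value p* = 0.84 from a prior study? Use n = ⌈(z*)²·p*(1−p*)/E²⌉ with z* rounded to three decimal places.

n = 293

z* = 1.960 at the 95% level.
p*(1−p*) = 0.84·0.16 = 0.1344.
(z*)²·p*(1−p*)/E² = 3.841600·0.1344/0.001764 = 292.693.
⌈292.693⌉ = 293.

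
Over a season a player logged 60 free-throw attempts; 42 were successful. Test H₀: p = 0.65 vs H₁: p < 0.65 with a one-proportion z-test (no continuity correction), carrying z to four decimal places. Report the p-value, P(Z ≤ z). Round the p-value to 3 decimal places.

Sample proportion p̂ = 42/60 = 0.70000.
SE₀ = √(0.65·0.35/60) = 0.061577.
Test statistic (full precision, shown to 4 dp): z = (42/60 − 0.65)/SE₀ ≈ 0.8120.
From the standard normal, P(Z ≤ z) = 0.792.

p-value = 0.792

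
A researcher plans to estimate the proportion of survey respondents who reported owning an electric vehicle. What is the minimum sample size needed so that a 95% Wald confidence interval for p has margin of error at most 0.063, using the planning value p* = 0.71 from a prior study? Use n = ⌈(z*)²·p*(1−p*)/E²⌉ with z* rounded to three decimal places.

n = 200

z* = 1.960 at the 95% level.
p*(1−p*) = 0.71·0.29 = 0.2059.
(z*)²·p*(1−p*)/E² = 3.841600·0.2059/0.003969 = 199.291.
⌈199.291⌉ = 200.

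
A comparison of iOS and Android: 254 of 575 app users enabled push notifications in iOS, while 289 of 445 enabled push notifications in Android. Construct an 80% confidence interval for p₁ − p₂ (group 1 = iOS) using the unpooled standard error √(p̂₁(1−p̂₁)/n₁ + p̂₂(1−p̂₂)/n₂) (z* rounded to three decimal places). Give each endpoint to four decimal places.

p̂₁ = 0.44174, p̂₂ = 0.64944, so the observed difference is -0.20770.
Unpooled SE = √(p̂₁(1−p̂₁)/n₁ + p̂₂(1−p̂₂)/n₂) = √(0.000428879 + 0.000511614) = 0.030667.
For 80% confidence, z* = 1.282. Margin of error = 0.03932.
So the interval runs from -0.2470 to -0.1684.

(-0.2470, -0.1684)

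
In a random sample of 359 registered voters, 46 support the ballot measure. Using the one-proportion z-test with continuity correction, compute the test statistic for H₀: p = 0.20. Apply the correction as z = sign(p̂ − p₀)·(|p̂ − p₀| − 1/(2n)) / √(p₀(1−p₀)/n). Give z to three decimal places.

Sample proportion p̂ = 46/359 = 0.12813. p̂ − p₀ = -0.071866.
1/(2n) = 0.001393.
Corrected numerator: |-0.071866| − 0.001393 = 0.070473.
SE₀ = √(0.20·0.80/359) = 0.021111.
z = −0.070473/0.021111 = -3.338.

z = -3.338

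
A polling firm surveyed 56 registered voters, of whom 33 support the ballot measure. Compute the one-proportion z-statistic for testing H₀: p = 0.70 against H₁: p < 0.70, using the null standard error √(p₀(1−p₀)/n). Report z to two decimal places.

z = -1.81

Sample proportion p̂ = 33/56 = 0.58929.
SE₀ = √(0.70·0.30/56) = 0.061237.
z = (p̂ − p₀)/SE = (0.58929 − 0.70)/0.061237 = -1.81.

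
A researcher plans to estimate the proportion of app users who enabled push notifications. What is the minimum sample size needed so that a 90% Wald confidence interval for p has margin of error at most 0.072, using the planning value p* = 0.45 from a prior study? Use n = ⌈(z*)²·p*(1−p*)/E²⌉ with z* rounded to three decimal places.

n = 130

For 90% confidence, z* = 1.645.
p*(1−p*) = 0.2475.
(z*)²·p*(1−p*)/E² = 2.706025·0.2475/0.005184 = 129.194.
⌈129.194⌉ = 130.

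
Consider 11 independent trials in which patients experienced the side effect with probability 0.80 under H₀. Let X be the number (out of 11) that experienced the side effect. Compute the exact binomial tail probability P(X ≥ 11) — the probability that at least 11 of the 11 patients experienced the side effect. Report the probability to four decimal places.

X ~ Binomial(n=11, p=0.80).
P(X ≥ 11) = C(11,11)·0.80^11·0.20^0.
= 0.085899 = 0.0859.

P = 0.0859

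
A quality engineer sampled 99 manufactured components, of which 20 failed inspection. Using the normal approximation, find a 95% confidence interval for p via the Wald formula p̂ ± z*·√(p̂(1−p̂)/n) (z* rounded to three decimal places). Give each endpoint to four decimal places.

(0.1229, 0.2811)

Sample proportion p̂ = 20/99 = 0.20202.
SE = √(p̂(1−p̂)/n) = √(0.161208/99) = 0.040353.
For 95% confidence, z* = 1.960.
Margin of error: 1.960 × 0.040353 = 0.07909.
Interval: 0.20202 ± 0.07909 → (0.1229, 0.2811).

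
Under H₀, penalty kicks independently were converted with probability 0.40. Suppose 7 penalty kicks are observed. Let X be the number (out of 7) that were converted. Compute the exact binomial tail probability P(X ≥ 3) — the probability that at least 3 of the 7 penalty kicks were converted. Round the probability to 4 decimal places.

P = 0.5801

X is binomial with n = 7 and p = 0.40.
P(X ≥ 3) = Σ_{j=3}^{7} C(7,j)·0.40^j·0.60^{7−j}.
= 0.290304 + 0.193536 + 0.077414 + 0.017203 + 0.001638 = 0.5801.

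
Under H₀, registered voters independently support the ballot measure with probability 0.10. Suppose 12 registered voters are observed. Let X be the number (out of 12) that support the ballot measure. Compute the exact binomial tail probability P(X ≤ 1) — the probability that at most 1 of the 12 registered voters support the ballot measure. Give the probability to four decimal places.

P = 0.6590

X is binomial with n = 12 and p = 0.10.
P(X ≤ 1) = C(12,0)·0.10^0·0.90^12 + C(12,1)·0.10^1·0.90^11.
= 0.282430 + 0.376573 = 0.6590.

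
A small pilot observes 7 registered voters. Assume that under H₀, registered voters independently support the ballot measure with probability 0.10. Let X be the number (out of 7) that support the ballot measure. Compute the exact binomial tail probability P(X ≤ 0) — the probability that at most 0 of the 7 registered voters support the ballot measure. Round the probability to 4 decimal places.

P = 0.4783

X ~ Binomial(n=7, p=0.10).
P(X ≤ 0) = C(7,0)·0.10^0·0.90^7.
= 0.478297 = 0.4783.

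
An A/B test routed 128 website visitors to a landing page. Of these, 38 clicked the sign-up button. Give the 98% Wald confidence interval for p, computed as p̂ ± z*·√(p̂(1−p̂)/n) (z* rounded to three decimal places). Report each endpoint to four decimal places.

With x = 38 successes in n = 128, p̂ = 0.29688.
SE(p̂) = √(0.29688·0.70312/128) = 0.040383.
z* = 2.326 at the 98% level.
Margin = 2.326·0.040383 = 0.09393.
CI: 0.29688 ± 0.09393 = (0.2029, 0.3908).

(0.2029, 0.3908)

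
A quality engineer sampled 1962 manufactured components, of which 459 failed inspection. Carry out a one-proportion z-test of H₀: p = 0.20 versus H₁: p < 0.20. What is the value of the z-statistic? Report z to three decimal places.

Sample proportion p̂ = 459/1962 = 0.23394.
Under H₀, SE = √(p₀(1−p₀)/n) = √(0.20·0.80/1962) = √0.000081549 = 0.009030.
z = (0.23394 − 0.20)/0.009030 = 0.03394/0.009030 = 3.759.

z = 3.759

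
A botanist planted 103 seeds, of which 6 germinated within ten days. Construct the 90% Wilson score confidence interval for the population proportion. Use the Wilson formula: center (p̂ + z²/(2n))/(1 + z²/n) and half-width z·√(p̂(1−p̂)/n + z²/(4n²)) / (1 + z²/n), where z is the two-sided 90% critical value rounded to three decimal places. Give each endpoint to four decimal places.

Here p̂ = 6/103 = 0.05825 and z = 1.645 (z² = 2.706025).
1 + z²/n = 1.026272.
Center = (0.05825 + 0.013136)/1.026272 = 0.06956.
Radicand: p̂(1−p̂)/n + z²/(4n²) = 0.000532612 + 0.000063767 = 0.000596379.
Half-width = 1.645·√0.000596379/1.026272 = 0.03914.
Interval: 0.06956 ± 0.03914 → (0.0304, 0.1087).

(0.0304, 0.1087)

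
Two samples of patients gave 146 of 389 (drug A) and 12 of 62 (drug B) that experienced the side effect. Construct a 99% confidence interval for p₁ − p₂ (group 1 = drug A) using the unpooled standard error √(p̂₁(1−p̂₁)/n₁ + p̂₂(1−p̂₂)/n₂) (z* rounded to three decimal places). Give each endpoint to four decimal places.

(0.0379, 0.3257)

p̂₁ = 0.37532, p̂₂ = 0.19355, so the observed difference is 0.18177.
SE = √(0.000602713 + 0.002517539) = √0.003120252 = 0.055859.
For 99% confidence, z* = 2.576. Margin = 2.576·0.055859 = 0.14389.
So the interval runs from 0.0379 to 0.3257.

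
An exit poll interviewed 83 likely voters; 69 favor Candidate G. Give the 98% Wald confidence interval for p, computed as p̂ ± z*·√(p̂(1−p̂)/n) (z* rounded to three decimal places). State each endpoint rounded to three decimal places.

The sample proportion is 69/83 = 0.83133.
SE(p̂) = √(0.83133·0.16867/83) = 0.041103.
The 98% critical value is z* = 2.326.
Margin = 2.326·0.041103 = 0.09561.
Interval: 0.83133 ± 0.09561 → (0.736, 0.927).

(0.736, 0.927)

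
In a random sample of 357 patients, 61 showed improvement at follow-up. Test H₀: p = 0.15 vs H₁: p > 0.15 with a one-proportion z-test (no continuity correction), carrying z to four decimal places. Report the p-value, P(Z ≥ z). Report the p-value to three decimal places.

p-value = 0.135

p̂ = 61/357 = 0.17087.
Under H₀, SE = √(p₀(1−p₀)/n) = √(0.15·0.85/357) = √0.000357143 = 0.018898.
Test statistic (full precision, shown to 4 dp): z = (61/357 − 0.15)/SE₀ ≈ 1.1042.
From the standard normal, P(Z ≥ z) = 0.135.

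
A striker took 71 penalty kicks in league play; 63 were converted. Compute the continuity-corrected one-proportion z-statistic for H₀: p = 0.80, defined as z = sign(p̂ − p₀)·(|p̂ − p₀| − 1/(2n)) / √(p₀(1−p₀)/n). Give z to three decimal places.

z = 1.691

Sample proportion p̂ = 63/71 = 0.88732. p̂ − p₀ = 0.087324.
1/(2n) = 0.007042.
Corrected numerator: |0.087324| − 0.007042 = 0.080282.
SE₀ = √(0.80·0.20/71) = 0.047471.
z = (+)0.080282/0.047471 = 1.691.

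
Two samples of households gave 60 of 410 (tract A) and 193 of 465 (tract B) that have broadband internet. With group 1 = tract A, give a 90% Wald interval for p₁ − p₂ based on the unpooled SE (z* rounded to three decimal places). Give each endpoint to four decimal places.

p̂₁ = 60/410 = 0.14634, p̂₂ = 193/465 = 0.41505; p̂₁ − p̂₂ = -0.26871.
Unpooled SE = √(p̂₁(1−p̂₁)/n₁ + p̂₂(1−p̂₂)/n₂) = √(0.000304697 + 0.000522116) = 0.028754.
z* = 1.645 at the 90% level. Margin of error = 0.04730.
So the interval runs from -0.3160 to -0.2214.

(-0.3160, -0.2214)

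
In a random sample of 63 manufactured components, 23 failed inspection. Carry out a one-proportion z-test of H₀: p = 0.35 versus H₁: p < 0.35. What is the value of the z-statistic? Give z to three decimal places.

The sample proportion is 23/63 = 0.36508.
Under H₀, SE = √(p₀(1−p₀)/n) = √(0.35·0.65/63) = √0.003611111 = 0.060093.
Test statistic: z = 0.01508/0.060093 = 0.251.

z = 0.251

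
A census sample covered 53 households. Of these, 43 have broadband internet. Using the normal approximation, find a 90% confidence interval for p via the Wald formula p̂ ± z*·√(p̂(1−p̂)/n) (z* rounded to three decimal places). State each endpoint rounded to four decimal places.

p̂ = 43/53 = 0.81132.
Standard error of p̂: √(0.153079/53) = √0.002888290 = 0.053743.
z* = 1.645 at the 90% level.
Margin of error: 1.645 × 0.053743 = 0.08841.
CI: 0.81132 ± 0.08841 = (0.7229, 0.8997).

(0.7229, 0.8997)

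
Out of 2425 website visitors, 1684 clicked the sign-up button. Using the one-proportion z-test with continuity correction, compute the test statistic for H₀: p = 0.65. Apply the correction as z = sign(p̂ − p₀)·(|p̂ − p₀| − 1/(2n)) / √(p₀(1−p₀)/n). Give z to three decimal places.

With x = 1684 successes in n = 2425, p̂ = 0.69443. p̂ − p₀ = 0.044433.
Continuity correction 1/(2n) = 1/4850 = 0.000206.
Corrected numerator: |0.044433| − 0.000206 = 0.044227.
Null standard error: √(0.65·0.35/2425) = √0.000093814 = 0.009686.
z = (+)0.044227/0.009686 = 4.566.

z = 4.566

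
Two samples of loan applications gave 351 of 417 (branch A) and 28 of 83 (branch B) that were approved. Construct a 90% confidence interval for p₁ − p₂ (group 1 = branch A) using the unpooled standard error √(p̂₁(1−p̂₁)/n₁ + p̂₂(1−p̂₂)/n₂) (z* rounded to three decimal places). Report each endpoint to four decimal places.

p̂₁ = 351/417 = 0.84173, p̂₂ = 28/83 = 0.33735; p̂₁ − p̂₂ = 0.50438.
SE = √(0.000319479 + 0.002693311) = √0.003012790 = 0.054889.
z* = 1.645 at the 90% level. Margin of error = 0.09029.
CI: 0.50438 ± 0.09029 = (0.4141, 0.5947).

(0.4141, 0.5947)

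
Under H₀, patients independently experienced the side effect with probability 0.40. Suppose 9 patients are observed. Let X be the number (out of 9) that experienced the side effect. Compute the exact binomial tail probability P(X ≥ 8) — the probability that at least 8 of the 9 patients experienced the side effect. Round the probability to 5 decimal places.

X is binomial with n = 9 and p = 0.40.
P(X ≥ 8) = C(9,8)·0.40^8·0.60^1 + C(9,9)·0.40^9·0.60^0.
= 0.003539 + 0.000262 = 0.00380.

P = 0.00380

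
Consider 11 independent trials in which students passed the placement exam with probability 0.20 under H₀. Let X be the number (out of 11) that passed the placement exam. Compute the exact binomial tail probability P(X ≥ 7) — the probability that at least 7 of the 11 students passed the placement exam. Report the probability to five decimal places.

P = 0.00197

X ~ Binomial(n=11, p=0.20).
P(X ≥ 7) = Σ_{j=7}^{11} C(11,j)·0.20^j·0.80^{11−j}.
= 0.001730 + 0.000216 + 0.000018 + 0.000001 + 0.000000 = 0.00197.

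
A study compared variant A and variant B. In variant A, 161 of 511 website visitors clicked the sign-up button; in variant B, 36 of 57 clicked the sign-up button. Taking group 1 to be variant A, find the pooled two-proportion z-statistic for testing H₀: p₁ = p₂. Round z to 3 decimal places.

z = -4.762

Sample proportions: p̂₁ = 161/511 = 0.31507 and p̂₂ = 36/57 = 0.63158.
Pooling: p̂ = 197/568 = 0.34683.
Pooled SE = √[0.2265393·0.01950081] ≈ 0.066466.
z = -0.31651/0.066466 = -4.762.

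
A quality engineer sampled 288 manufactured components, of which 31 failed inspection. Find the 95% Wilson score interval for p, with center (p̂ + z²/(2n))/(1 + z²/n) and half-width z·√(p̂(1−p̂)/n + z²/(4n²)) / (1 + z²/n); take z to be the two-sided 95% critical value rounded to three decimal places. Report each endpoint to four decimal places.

p̂ = 31/288 = 0.10764; z = 1.960, so z² = 3.841600.
1 + z²/n = 1.013339.
Center = (0.10764 + 0.006669)/1.013339 = 0.11280.
Radicand: p̂(1−p̂)/n + z²/(4n²) = 0.000333517 + 0.000011579 = 0.000345096.
Half-width = 1.960·√0.000345096/1.013339 = 0.03593.
So the interval runs from 0.0769 to 0.1487.

(0.0769, 0.1487)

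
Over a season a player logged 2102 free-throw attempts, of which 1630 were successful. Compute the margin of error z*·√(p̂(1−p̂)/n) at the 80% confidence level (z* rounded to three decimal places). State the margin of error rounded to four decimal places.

ME = 0.0117

The sample proportion is 1630/2102 = 0.77545.
SE = √(p̂(1−p̂)/n) = √(0.174126/2102) = 0.009102.
For 80% confidence, z* = 1.282.
So ME = 0.0117.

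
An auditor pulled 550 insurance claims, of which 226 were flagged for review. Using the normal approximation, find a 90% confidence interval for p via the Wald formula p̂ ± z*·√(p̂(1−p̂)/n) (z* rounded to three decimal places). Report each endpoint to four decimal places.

(0.3764, 0.4454)

Sample proportion p̂ = 226/550 = 0.41091.
SE(p̂) = √(0.41091·0.58909/550) = 0.020979.
For 90% confidence, z* = 1.645.
Margin = 1.645·0.020979 = 0.03451.
So the interval runs from 0.3764 to 0.4454.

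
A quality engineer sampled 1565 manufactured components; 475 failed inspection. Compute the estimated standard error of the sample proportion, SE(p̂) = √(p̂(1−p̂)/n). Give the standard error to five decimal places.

SE = 0.01162

p̂ = 475/1565 = 0.30351.
p̂(1−p̂) = 0.30351·0.69649 = 0.211392.
SE = √(0.211392/1565) = √0.000135075 = 0.01162.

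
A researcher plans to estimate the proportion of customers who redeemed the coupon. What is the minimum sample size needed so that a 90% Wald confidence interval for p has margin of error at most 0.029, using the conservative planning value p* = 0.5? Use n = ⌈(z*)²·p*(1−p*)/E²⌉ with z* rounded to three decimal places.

z* = 1.645 at the 90% level.
p*(1−p*) = 0.2500.
(z*)²·p*(1−p*)/E² = 2.706025·0.2500/0.000841 = 804.407.
⌈804.407⌉ = 805.

n = 805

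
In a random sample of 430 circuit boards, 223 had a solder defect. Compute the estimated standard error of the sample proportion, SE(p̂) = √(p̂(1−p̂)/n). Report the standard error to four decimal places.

SE = 0.0241

With x = 223 successes in n = 430, p̂ = 0.51860.
p̂(1−p̂) = 0.249654.
Dividing by n and taking the root: √0.000580591 = 0.0241.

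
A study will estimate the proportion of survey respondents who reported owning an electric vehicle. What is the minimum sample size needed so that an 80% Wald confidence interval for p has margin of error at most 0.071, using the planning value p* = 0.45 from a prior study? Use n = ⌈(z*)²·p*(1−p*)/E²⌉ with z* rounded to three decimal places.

For 80% confidence, z* = 1.282.
p*(1−p*) = 0.45·0.55 = 0.2475.
Required n before rounding: 1.643524 × 0.2475 / 0.071² = 80.693.
Rounding up, n = 81.

n = 81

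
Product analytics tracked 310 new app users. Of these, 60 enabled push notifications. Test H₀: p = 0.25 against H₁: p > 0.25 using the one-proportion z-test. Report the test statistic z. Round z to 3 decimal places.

z = -2.295

Sample proportion p̂ = 60/310 = 0.19355.
Under H₀, SE = √(p₀(1−p₀)/n) = √(0.25·0.75/310) = √0.000604839 = 0.024593.
z = (p̂ − p₀)/SE = (0.19355 − 0.25)/0.024593 = -2.295.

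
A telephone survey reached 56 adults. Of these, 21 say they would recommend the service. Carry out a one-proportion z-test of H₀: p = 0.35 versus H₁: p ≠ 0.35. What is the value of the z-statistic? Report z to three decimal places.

z = 0.392

With x = 21 successes in n = 56, p̂ = 0.37500.
Under H₀, SE = √(p₀(1−p₀)/n) = √(0.35·0.65/56) = √0.004062500 = 0.063738.
Test statistic: z = 0.02500/0.063738 = 0.392.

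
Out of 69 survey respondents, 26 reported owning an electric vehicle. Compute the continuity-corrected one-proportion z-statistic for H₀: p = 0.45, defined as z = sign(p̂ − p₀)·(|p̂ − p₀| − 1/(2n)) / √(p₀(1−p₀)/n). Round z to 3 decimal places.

Sample proportion p̂ = 26/69 = 0.37681. p̂ − p₀ = -0.073188.
1/(2n) = 0.007246.
Corrected numerator: |-0.073188| − 0.007246 = 0.065942.
SE₀ = √(0.45·0.55/69) = 0.059891.
z = −0.065942/0.059891 = -1.101.

z = -1.101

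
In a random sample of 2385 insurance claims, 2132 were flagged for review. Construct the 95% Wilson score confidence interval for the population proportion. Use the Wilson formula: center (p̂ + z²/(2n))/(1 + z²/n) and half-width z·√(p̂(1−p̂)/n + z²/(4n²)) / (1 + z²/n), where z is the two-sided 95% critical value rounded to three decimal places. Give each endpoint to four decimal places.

p̂ = 2132/2385 = 0.89392; z = 1.960, so z² = 3.841600.
1 + z²/n = 1.001611.
Center = (0.89392 + 0.000805)/1.001611 = 0.89329.
Radicand: p̂(1−p̂)/n + z²/(4n²) = 0.000039760 + 0.000000169 = 0.000039929.
Half-width = 1.960·√0.000039929/1.001611 = 0.01237.
Interval: 0.89329 ± 0.01237 → (0.8809, 0.9057).

(0.8809, 0.9057)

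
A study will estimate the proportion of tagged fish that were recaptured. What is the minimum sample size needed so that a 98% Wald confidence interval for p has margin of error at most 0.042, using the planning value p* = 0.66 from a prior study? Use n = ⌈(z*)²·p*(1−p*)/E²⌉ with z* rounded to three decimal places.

z* = 2.326 at the 98% level.
p*(1−p*) = 0.66·0.34 = 0.2244.
(z*)²·p*(1−p*)/E² = 5.410276·0.2244/0.001764 = 688.246.
⌈688.246⌉ = 689.

n = 689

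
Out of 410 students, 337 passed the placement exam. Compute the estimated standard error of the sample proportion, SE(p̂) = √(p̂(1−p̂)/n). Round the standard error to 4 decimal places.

p̂ = 337/410 = 0.82195.
p̂(1−p̂) = 0.146348.
SE = √(0.146348/410) = 0.0189.

SE = 0.0189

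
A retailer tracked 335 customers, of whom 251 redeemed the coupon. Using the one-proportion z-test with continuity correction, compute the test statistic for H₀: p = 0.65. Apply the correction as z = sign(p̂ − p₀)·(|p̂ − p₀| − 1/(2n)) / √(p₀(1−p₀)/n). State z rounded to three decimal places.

z = 3.751

p̂ = 251/335 = 0.74925. p̂ − p₀ = 0.099254.
Continuity correction 1/(2n) = 1/670 = 0.001493.
Corrected numerator: |0.099254| − 0.001493 = 0.097761.
Null standard error: √(0.65·0.35/335) = √0.000679104 = 0.026060.
z = +0.097761/0.026060 = 3.751.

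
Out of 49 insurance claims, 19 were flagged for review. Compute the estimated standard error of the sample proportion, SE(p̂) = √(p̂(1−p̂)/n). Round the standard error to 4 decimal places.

SE = 0.0696

p̂ = 19/49 = 0.38776.
p̂(1−p̂) = 0.38776·0.61224 = 0.237402.
SE = √(0.237402/49) = √0.004844939 = 0.0696.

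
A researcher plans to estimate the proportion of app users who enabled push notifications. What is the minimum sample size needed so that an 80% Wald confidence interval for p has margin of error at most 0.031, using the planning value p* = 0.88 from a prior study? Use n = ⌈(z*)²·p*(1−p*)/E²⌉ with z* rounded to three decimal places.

z* = 1.282 at the 80% level.
p*(1−p*) = 0.1056.
Required n before rounding: 1.643524 × 0.1056 / 0.031² = 180.600.
Rounding up, n = 181.

n = 181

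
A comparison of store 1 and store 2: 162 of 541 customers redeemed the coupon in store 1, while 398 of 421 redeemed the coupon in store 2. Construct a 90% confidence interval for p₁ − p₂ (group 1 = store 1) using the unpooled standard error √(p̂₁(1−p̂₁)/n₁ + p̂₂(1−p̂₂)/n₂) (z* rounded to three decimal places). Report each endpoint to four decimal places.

(-0.6831, -0.6088)

p̂₁ = 0.29945, p̂₂ = 0.94537, so the observed difference is -0.64592.
SE = √(0.000387759 + 0.000122677) = √0.000510436 = 0.022593.
z* = 1.645 at the 90% level. Margin of error = 0.03717.
Interval: -0.64592 ± 0.03717 → (-0.6831, -0.6088).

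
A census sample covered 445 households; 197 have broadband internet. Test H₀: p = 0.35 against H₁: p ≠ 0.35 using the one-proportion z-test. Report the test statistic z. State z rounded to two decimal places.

The sample proportion is 197/445 = 0.44270.
Under H₀, SE = √(p₀(1−p₀)/n) = √(0.35·0.65/445) = √0.000511236 = 0.022611.
z = (p̂ − p₀)/SE = (0.44270 − 0.35)/0.022611 = 4.10.

z = 4.10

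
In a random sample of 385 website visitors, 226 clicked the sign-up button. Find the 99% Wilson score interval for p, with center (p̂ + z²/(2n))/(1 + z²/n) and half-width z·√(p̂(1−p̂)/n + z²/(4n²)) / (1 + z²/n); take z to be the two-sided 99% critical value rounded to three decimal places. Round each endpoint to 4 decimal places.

p̂ = 226/385 = 0.58701; z = 2.576, so z² = 6.635776.
Denominator 1 + z²/n = 1 + 6.635776/385 = 1.017236.
Adjusted center: (0.58701 + z²/(2n))/1.017236 = 0.58554.
Radicand: p̂(1−p̂)/n + z²/(4n²) = 0.000629685 + 0.000011192 = 0.000640877.
Half-width = 2.576·√0.000640877/1.017236 = 0.06411.
So the interval runs from 0.5214 to 0.6496.

(0.5214, 0.6496)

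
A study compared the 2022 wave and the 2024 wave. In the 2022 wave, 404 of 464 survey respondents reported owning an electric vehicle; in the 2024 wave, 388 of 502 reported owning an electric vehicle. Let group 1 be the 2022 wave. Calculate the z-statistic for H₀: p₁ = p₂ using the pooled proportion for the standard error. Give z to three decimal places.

z = 3.951

p̂₁ = 404/464 = 0.87069, p̂₂ = 388/502 = 0.77291.
Pooled p̂ = (404+388)/(464+502) = 792/966 = 0.81988.
SE = √[p̂(1−p̂)(1/n₁+1/n₂)] = √[0.81988·0.18012·(1/464+1/502)] ≈ 0.024748.
z = (p̂₁ − p̂₂)/SE = (0.87069 − 0.77291)/0.024748 = 0.09778/0.024748 = 3.951.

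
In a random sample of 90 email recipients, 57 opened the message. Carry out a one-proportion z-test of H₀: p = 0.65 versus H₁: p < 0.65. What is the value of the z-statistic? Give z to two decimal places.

Sample proportion p̂ = 57/90 = 0.63333.
Under H₀, SE = √(p₀(1−p₀)/n) = √(0.65·0.35/90) = √0.002527778 = 0.050277.
z = (0.63333 − 0.65)/0.050277 = -0.01667/0.050277 = -0.33.

z = -0.33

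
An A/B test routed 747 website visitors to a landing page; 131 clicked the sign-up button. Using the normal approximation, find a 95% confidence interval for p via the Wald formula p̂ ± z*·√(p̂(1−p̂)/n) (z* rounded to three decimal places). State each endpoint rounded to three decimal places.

p̂ = 131/747 = 0.17537.
SE(p̂) = √(0.17537·0.82463/747) = 0.013914.
The 95% critical value is z* = 1.960.
Margin of error: 1.960 × 0.013914 = 0.02727.
So the interval runs from 0.148 to 0.203.

(0.148, 0.203)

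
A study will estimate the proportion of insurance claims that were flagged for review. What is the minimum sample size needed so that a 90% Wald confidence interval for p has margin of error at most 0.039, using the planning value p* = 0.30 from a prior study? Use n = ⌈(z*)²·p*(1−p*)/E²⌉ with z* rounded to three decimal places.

n = 374

z* = 1.645 at the 90% level.
p*(1−p*) = 0.30·0.70 = 0.2100.
(z*)²·p*(1−p*)/E² = 2.706025·0.2100/0.001521 = 373.613.
Rounding up, n = 374.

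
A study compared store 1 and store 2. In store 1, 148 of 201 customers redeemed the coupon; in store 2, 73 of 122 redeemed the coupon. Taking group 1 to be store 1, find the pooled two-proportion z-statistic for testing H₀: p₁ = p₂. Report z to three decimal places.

p̂₁ = 148/201 = 0.73632, p̂₂ = 73/122 = 0.59836.
Pooling: p̂ = 221/323 = 0.68421.
SE = √[p̂(1−p̂)(1/n₁+1/n₂)] = √[0.68421·0.31579·(1/201+1/122)] ≈ 0.053348.
z = 0.13796/0.053348 = 2.586.

z = 2.586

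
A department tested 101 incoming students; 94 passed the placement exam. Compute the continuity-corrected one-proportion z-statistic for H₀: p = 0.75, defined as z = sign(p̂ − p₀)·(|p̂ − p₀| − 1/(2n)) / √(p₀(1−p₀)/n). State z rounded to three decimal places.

With x = 94 successes in n = 101, p̂ = 0.93069. p̂ − p₀ = 0.180693.
Continuity correction 1/(2n) = 1/202 = 0.004950.
Corrected numerator: |0.180693| − 0.004950 = 0.175743.
Null standard error: √(0.75·0.25/101) = √0.001856436 = 0.043086.
z = +0.175743/0.043086 = 4.079.

z = 4.079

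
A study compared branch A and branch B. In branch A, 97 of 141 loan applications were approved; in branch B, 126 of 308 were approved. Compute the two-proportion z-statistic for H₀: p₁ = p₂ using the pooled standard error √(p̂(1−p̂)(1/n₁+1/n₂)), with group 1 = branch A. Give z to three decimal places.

p̂₁ = 97/141 = 0.68794, p̂₂ = 126/308 = 0.40909.
Pooling: p̂ = 223/449 = 0.49666.
SE = √[p̂(1−p̂)(1/n₁+1/n₂)] = √[0.49666·0.50334·(1/141+1/308)] ≈ 0.050839.
z = 0.27885/0.050839 = 5.485.

z = 5.485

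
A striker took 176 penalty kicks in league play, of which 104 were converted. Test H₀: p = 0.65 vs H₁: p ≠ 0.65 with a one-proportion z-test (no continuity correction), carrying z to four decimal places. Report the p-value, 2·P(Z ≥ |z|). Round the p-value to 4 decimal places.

p̂ = 104/176 = 0.59091.
Null standard error: √(0.65·0.35/176) = √0.001292614 = 0.035953.
Test statistic (full precision, shown to 4 dp): z = (104/176 − 0.65)/SE₀ ≈ -1.6436.
From the standard normal, 2·P(Z ≥ |z|) = 0.1003.

p-value = 0.1003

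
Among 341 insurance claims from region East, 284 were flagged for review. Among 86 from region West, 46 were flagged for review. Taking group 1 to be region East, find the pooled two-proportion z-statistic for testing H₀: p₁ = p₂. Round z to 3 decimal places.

Sample proportions: p̂₁ = 284/341 = 0.83284 and p̂₂ = 46/86 = 0.53488.
Pooled p̂ = (284+46)/(341+86) = 330/427 = 0.77283.
SE = √[p̂(1−p̂)(1/n₁+1/n₂)] = √[0.77283·0.22717·(1/341+1/86)] ≈ 0.050559.
z = (p̂₁ − p̂₂)/SE = (0.83284 − 0.53488)/0.050559 = 0.29796/0.050559 = 5.893.

z = 5.893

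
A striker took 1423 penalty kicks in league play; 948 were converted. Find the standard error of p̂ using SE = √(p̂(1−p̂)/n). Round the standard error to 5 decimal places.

Sample proportion p̂ = 948/1423 = 0.66620.
p̂(1−p̂) = 0.66620·0.33380 = 0.222378.
Dividing by n and taking the root: √0.000156274 = 0.01250.

SE = 0.01250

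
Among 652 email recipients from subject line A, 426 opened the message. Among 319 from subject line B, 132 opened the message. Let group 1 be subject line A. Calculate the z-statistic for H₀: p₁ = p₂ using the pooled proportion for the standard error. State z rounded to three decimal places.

Sample proportions: p̂₁ = 426/652 = 0.65337 and p̂₂ = 132/319 = 0.41379.
Pooled p̂ = (426+132)/(652+319) = 558/971 = 0.57467.
Pooled SE = √[0.2444251·0.00466854] ≈ 0.033780.
z = (p̂₁ − p̂₂)/SE = (0.65337 − 0.41379)/0.033780 = 0.23958/0.033780 = 7.092.

z = 7.092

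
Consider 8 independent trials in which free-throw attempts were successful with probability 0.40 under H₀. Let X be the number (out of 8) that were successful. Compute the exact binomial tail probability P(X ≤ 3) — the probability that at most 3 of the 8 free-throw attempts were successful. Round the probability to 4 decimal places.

X ~ Binomial(n=8, p=0.40).
P(X ≤ 3) = C(8,0)·0.40^0·0.60^8 + C(8,1)·0.40^1·0.60^7 + C(8,2)·0.40^2·0.60^6 + C(8,3)·0.40^3·0.60^5.
= 0.016796 + 0.089580 + 0.209019 + 0.278692 = 0.5941.

P = 0.5941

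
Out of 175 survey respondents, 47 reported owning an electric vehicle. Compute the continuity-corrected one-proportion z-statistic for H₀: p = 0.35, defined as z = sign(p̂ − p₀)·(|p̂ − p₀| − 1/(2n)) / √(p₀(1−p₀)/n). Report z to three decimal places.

The sample proportion is 47/175 = 0.26857. p̂ − p₀ = -0.081429.
1/(2n) = 0.002857.
Corrected numerator: |-0.081429| − 0.002857 = 0.078572.
Null standard error: √(0.35·0.65/175) = √0.001300000 = 0.036056.
z = −0.078572/0.036056 = -2.179.

z = -2.179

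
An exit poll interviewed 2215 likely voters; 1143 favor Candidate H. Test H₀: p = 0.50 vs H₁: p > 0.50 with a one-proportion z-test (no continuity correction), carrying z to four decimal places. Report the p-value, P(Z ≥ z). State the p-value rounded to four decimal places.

p-value = 0.0657

p̂ = 1143/2215 = 0.51603.
Null standard error: √(0.50·0.50/2215) = √0.000112867 = 0.010624.
z = (p̂ − p₀)/SE = (1143/2215 − 0.50)/0.010624 ≈ 1.5086.
From the standard normal, P(Z ≥ z) = 0.0657.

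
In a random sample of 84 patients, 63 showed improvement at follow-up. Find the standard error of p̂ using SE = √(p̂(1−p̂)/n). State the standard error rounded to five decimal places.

SE = 0.04725

Sample proportion p̂ = 63/84 = 0.75000.
p̂(1−p̂) = 0.187500.
Dividing by n and taking the root: √0.002232143 = 0.04725.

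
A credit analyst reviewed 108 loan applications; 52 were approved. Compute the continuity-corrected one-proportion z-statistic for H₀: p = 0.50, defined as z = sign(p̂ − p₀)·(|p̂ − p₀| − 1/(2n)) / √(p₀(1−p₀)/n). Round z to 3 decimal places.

z = -0.289

p̂ = 52/108 = 0.48148. p̂ − p₀ = -0.018519.
1/(2n) = 0.004630.
Corrected numerator: |-0.018519| − 0.004630 = 0.013889.
Under H₀, SE = √(p₀(1−p₀)/n) = √(0.50·0.50/108) = √0.002314815 = 0.048113.
z = −0.013889/0.048113 = -0.289.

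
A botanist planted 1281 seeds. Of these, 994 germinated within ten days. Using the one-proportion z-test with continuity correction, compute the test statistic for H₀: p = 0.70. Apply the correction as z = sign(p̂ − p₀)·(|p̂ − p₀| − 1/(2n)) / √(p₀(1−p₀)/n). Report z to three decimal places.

z = 5.902

The sample proportion is 994/1281 = 0.77596. p̂ − p₀ = 0.075956.
Continuity correction 1/(2n) = 1/2562 = 0.000390.
Corrected numerator: |0.075956| − 0.000390 = 0.075566.
Under H₀, SE = √(p₀(1−p₀)/n) = √(0.70·0.30/1281) = √0.000163934 = 0.012804.
z = (+)0.075566/0.012804 = 5.902.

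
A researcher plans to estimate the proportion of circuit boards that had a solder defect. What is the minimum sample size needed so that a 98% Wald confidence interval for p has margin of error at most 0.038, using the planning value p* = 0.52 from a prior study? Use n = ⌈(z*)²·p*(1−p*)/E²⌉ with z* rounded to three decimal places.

n = 936

z* = 2.326 at the 98% level.
p*(1−p*) = 0.52·0.48 = 0.2496.
Required n before rounding: 5.410276 × 0.2496 / 0.038² = 935.183.
Rounding up, n = 936.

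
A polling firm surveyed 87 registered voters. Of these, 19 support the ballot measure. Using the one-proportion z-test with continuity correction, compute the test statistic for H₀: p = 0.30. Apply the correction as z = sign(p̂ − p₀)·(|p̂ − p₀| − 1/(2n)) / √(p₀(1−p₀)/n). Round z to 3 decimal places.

z = -1.544

The sample proportion is 19/87 = 0.21839. p̂ − p₀ = -0.081609.
Continuity correction 1/(2n) = 1/174 = 0.005747.
Corrected numerator: |-0.081609| − 0.005747 = 0.075862.
Null standard error: √(0.30·0.70/87) = √0.002413793 = 0.049130.
z = (−)0.075862/0.049130 = -1.544.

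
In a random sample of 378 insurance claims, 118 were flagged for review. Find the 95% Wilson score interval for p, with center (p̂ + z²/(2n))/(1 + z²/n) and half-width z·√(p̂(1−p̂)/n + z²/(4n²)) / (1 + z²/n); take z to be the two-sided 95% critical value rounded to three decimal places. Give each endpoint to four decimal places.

p̂ = 118/378 = 0.31217; z = 1.960, so z² = 3.841600.
1 + z²/n = 1.010163.
Adjusted center: (0.31217 + z²/(2n))/1.010163 = 0.31406.
Radicand: p̂(1−p̂)/n + z²/(4n²) = 0.000568041 + 0.000006722 = 0.000574763.
Half-width = z·√(radicand)/denom = 1.960·0.023974/1.010163 = 0.04652.
So the interval runs from 0.2675 to 0.3606.

(0.2675, 0.3606)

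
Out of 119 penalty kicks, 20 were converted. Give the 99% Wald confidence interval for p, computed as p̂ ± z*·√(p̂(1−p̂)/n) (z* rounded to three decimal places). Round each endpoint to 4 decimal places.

(0.0798, 0.2564)

Sample proportion p̂ = 20/119 = 0.16807.
SE = √(p̂(1−p̂)/n) = √(0.139821/119) = 0.034278.
The 99% critical value is z* = 2.576.
Margin of error: 2.576 × 0.034278 = 0.08830.
CI: 0.16807 ± 0.08830 = (0.0798, 0.2564).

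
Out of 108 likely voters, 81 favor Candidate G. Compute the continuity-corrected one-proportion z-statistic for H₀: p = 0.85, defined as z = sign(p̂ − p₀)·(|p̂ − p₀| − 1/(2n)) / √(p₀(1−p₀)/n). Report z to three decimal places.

z = -2.776

p̂ = 81/108 = 0.75000. p̂ − p₀ = -0.100000.
1/(2n) = 0.004630.
Corrected numerator: |-0.100000| − 0.004630 = 0.095370.
Under H₀, SE = √(p₀(1−p₀)/n) = √(0.85·0.15/108) = √0.001180556 = 0.034359.
z = −0.095370/0.034359 = -2.776.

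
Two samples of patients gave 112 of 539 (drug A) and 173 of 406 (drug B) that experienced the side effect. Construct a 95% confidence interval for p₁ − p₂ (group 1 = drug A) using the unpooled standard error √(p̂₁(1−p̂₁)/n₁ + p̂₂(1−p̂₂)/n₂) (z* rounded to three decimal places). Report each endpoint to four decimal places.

p̂₁ = 112/539 = 0.20779, p̂₂ = 173/406 = 0.42611; p̂₁ − p̂₂ = -0.21832.
Unpooled SE = √(p̂₁(1−p̂₁)/n₁ + p̂₂(1−p̂₂)/n₂) = √(0.000305407 + 0.000602315) = 0.030128.
z* = 1.960 at the 95% level. Margin of error = 0.05905.
CI: -0.21832 ± 0.05905 = (-0.2774, -0.1593).

(-0.2774, -0.1593)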